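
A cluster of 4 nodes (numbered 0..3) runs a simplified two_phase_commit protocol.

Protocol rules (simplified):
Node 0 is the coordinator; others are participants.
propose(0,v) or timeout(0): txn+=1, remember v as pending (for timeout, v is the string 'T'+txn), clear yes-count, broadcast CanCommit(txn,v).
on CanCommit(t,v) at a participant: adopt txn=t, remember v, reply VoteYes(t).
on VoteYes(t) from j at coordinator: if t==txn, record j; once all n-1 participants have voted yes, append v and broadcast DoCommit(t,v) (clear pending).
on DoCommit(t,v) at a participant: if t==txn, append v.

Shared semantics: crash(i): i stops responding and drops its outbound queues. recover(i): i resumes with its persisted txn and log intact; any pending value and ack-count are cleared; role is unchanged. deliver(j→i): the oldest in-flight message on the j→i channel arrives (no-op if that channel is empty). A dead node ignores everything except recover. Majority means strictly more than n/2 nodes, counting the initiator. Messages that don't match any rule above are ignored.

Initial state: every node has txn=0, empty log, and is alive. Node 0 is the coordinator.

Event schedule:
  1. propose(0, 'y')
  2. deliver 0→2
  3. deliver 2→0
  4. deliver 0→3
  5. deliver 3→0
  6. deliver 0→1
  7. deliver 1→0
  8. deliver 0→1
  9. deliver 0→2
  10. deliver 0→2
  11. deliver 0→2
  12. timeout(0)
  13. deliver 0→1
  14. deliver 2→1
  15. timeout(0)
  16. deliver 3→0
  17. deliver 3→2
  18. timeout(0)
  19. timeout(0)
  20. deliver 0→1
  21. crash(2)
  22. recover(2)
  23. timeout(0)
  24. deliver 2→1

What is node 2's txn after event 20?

1

[1] propose(0,'y') → N0(coor t1 [-])
[2] deliver 0→2 → N2(part t1 [-])
[3] deliver 2→0 → ∅
[4] deliver 0→3 → N3(part t1 [-])
[5] deliver 3→0 → ∅
[6] deliver 0→1 → N1(part t1 [-])
[7] deliver 1→0 → N0(coor t1 [y])
[8] deliver 0→1 → N1(part t1 [y])
[9] deliver 0→2 → N2(part t1 [y])
[10] deliver 0→2 → ∅
[11] deliver 0→2 → ∅
[12] timeout(0) → N0(coor t2 [y])
[13] deliver 0→1 → N1(part t2 [y])
[14] deliver 2→1 → ∅
[15] timeout(0) → N0(coor t3 [y])
[16] deliver 3→0 → ∅
[17] deliver 3→2 → ∅
[18] timeout(0) → N0(coor t4 [y])
[19] timeout(0) → N0(coor t5 [y])
[20] deliver 0→1 → N1(part t3 [y])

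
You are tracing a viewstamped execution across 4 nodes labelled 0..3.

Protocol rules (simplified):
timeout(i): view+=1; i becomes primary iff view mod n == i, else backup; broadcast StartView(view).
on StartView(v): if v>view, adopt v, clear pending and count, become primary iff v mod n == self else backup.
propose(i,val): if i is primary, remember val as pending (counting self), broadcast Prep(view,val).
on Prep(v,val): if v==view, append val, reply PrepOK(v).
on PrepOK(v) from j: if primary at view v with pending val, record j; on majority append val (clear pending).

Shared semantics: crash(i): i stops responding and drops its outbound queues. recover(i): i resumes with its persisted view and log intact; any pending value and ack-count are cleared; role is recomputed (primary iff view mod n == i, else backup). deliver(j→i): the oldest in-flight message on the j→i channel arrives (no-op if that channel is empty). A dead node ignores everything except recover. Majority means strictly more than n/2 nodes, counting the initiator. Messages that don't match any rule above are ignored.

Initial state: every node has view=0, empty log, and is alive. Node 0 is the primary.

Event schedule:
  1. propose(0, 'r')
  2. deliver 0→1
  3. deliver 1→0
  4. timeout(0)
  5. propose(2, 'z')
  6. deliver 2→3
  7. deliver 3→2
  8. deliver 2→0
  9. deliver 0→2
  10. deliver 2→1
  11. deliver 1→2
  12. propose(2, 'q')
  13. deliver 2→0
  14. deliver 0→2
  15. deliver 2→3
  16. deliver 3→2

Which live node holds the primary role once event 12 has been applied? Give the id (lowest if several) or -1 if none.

1. propose(0,'r'):  nop
2. deliver 0→1:  <1:back v0 r>
3. deliver 1→0:  nop
4. timeout(0):  <0:back v1 ->
5. propose(2,'z'):  nop
6. deliver 2→3:  nop
7. deliver 3→2:  nop
8. deliver 2→0:  nop
9. deliver 0→2:  <2:back v0 r>
10. deliver 2→1:  nop
11. deliver 1→2:  nop
12. propose(2,'q'):  nop

-1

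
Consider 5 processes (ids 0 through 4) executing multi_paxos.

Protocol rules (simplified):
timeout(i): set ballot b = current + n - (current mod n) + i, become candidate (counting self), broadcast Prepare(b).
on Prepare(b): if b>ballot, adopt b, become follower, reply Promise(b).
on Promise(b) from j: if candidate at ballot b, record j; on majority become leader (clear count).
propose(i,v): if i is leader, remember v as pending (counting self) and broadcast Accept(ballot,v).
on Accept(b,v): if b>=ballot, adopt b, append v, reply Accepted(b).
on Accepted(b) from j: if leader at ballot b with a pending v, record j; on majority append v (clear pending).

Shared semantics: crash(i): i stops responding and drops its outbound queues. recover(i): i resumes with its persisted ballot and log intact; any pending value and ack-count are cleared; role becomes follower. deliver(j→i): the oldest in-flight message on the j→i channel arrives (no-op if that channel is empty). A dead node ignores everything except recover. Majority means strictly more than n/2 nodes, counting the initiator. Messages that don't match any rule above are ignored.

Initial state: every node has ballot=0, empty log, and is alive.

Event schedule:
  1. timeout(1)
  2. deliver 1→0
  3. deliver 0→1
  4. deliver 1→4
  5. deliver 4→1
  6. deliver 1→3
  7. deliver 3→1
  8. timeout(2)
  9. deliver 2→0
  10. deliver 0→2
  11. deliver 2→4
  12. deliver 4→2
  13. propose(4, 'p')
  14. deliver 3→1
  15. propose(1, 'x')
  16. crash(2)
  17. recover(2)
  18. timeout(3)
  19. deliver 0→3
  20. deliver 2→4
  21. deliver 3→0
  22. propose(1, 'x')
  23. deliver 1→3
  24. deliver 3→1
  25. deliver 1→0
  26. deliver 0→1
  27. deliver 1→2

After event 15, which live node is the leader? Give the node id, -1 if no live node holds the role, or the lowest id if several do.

1. timeout(1):  <1:cand b6 ->
2. deliver 1→0:  <0:foll b6 ->
3. deliver 0→1:  nop
4. deliver 1→4:  <4:foll b6 ->
5. deliver 4→1:  <1:lead b6 ->
6. deliver 1→3:  <3:foll b6 ->
7. deliver 3→1:  nop
8. timeout(2):  <2:cand b7 ->
9. deliver 2→0:  <0:foll b7 ->
10. deliver 0→2:  nop
11. deliver 2→4:  <4:foll b7 ->
12. deliver 4→2:  <2:lead b7 ->
13. propose(4,'p'):  nop
14. deliver 3→1:  nop
15. propose(1,'x'):  nop

1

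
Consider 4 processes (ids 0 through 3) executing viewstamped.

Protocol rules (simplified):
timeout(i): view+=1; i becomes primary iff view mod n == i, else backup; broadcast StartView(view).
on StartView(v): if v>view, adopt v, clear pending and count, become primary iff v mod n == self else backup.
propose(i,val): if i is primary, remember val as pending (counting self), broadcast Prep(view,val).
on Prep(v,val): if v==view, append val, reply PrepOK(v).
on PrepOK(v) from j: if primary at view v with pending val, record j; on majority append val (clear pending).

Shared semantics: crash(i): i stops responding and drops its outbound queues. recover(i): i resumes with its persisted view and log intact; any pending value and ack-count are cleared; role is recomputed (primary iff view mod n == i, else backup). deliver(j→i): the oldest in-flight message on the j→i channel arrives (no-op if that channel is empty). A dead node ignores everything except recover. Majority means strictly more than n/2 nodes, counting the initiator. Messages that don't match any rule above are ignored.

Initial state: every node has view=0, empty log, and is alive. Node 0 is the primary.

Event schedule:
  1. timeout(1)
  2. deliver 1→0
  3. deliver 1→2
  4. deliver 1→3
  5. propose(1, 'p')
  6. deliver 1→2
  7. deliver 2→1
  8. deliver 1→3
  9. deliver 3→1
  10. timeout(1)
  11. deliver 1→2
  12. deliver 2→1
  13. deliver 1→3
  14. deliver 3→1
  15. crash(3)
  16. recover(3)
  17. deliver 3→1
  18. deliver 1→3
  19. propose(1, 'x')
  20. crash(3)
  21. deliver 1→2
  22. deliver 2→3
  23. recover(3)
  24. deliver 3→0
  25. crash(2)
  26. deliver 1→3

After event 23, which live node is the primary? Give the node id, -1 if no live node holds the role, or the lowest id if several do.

2

step 1 timeout(1): 1={prim,v=1,log=-}
step 2 deliver 1→0: 0={back,v=1,log=-}
step 3 deliver 1→2: 2={back,v=1,log=-}
step 4 deliver 1→3: 3={back,v=1,log=-}
step 5 propose(1,'p'): —
step 6 deliver 1→2: 2={back,v=1,log=p}
step 7 deliver 2→1: —
step 8 deliver 1→3: 3={back,v=1,log=p}
step 9 deliver 3→1: 1={prim,v=1,log=p}
step 10 timeout(1): 1={back,v=2,log=p}
step 11 deliver 1→2: 2={prim,v=2,log=p}
step 12 deliver 2→1: —
step 13 deliver 1→3: 3={back,v=2,log=p}
step 14 deliver 3→1: —
step 15 crash(3): 3={✗back,v=2,log=p}
step 16 recover(3): 3={back,v=2,log=p}
step 17 deliver 3→1: —
step 18 deliver 1→3: —
step 19 propose(1,'x'): —
step 20 crash(3): 3={✗back,v=2,log=p}
step 21 deliver 1→2: —
step 22 deliver 2→3: —
step 23 recover(3): 3={back,v=2,log=p}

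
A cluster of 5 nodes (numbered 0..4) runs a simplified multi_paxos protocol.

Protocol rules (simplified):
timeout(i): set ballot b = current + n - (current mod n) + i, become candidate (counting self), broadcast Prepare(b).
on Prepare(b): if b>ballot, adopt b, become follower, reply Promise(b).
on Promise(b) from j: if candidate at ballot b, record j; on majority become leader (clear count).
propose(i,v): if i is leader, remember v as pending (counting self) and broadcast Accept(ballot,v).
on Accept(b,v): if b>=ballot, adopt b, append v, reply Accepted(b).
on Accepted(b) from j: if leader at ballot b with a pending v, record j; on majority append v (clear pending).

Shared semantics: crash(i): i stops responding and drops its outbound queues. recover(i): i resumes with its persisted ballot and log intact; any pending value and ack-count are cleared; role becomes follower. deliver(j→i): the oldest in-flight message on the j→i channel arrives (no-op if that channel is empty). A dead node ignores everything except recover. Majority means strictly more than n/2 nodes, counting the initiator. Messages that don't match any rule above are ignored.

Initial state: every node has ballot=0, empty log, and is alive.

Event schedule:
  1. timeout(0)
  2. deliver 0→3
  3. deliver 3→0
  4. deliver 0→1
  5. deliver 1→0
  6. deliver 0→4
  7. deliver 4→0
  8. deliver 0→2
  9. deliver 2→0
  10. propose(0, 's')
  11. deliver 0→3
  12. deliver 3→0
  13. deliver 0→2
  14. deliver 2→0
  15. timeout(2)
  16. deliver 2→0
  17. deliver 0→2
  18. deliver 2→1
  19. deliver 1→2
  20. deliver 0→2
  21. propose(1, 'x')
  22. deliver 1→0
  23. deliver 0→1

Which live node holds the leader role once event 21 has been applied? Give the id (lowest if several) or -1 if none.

2

step 1 timeout(0): 0={cand,b=5,log=-}
step 2 deliver 0→3: 3={foll,b=5,log=-}
step 3 deliver 3→0: —
step 4 deliver 0→1: 1={foll,b=5,log=-}
step 5 deliver 1→0: 0={lead,b=5,log=-}
step 6 deliver 0→4: 4={foll,b=5,log=-}
step 7 deliver 4→0: —
step 8 deliver 0→2: 2={foll,b=5,log=-}
step 9 deliver 2→0: —
step 10 propose(0,'s'): —
step 11 deliver 0→3: 3={foll,b=5,log=s}
step 12 deliver 3→0: —
step 13 deliver 0→2: 2={foll,b=5,log=s}
step 14 deliver 2→0: 0={lead,b=5,log=s}
step 15 timeout(2): 2={cand,b=12,log=s}
step 16 deliver 2→0: 0={foll,b=12,log=s}
step 17 deliver 0→2: —
step 18 deliver 2→1: 1={foll,b=12,log=-}
step 19 deliver 1→2: 2={lead,b=12,log=s}
step 20 deliver 0→2: —
step 21 propose(1,'x'): —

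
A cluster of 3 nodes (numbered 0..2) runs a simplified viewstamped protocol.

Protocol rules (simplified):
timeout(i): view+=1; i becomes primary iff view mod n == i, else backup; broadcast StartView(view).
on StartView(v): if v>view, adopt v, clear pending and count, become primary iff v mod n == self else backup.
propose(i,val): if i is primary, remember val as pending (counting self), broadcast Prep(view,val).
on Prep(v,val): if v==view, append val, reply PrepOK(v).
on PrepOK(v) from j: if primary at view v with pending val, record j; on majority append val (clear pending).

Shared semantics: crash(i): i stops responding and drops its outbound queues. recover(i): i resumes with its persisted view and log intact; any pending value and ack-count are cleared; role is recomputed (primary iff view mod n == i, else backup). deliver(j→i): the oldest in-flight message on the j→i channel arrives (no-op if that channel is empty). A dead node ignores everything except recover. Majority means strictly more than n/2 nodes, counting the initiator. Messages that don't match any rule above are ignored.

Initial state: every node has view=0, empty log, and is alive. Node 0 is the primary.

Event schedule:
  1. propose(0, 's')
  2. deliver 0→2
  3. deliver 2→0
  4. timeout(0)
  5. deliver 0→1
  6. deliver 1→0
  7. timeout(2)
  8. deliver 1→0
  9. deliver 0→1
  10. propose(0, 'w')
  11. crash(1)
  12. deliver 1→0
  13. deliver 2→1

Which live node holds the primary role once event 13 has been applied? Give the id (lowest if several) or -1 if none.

-1

[1] propose(0,'s') → ∅
[2] deliver 0→2 → N2(back v0 [s])
[3] deliver 2→0 → N0(prim v0 [s])
[4] timeout(0) → N0(back v1 [s])
[5] deliver 0→1 → N1(back v0 [s])
[6] deliver 1→0 → ∅
[7] timeout(2) → N2(back v1 [s])
[8] deliver 1→0 → ∅
[9] deliver 0→1 → N1(prim v1 [s])
[10] propose(0,'w') → ∅
[11] crash(1) → N1(✗prim v1 [s])
[12] deliver 1→0 → ∅
[13] deliver 2→1 → ∅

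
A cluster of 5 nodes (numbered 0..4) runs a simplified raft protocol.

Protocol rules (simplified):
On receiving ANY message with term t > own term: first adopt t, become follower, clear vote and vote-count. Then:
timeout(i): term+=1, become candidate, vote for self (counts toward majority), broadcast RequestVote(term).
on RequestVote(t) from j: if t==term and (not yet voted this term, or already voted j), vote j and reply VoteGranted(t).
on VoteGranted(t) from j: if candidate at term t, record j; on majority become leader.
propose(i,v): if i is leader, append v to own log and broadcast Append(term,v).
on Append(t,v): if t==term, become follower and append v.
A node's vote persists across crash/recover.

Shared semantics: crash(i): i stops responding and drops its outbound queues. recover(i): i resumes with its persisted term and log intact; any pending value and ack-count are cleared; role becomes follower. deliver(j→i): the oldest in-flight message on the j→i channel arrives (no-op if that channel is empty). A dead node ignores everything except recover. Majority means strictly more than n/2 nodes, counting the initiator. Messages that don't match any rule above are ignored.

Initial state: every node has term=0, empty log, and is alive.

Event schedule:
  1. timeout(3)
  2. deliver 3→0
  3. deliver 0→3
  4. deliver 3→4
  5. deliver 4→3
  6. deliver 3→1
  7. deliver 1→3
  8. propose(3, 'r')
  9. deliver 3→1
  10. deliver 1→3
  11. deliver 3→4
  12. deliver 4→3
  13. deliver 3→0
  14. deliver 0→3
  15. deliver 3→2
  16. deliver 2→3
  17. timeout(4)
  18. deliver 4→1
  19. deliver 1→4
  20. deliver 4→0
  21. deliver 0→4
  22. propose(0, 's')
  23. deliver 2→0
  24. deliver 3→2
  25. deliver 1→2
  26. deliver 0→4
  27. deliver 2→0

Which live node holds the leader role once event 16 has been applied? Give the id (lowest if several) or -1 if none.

step 1 timeout(3): 3={cand,t=1,log=-}
step 2 deliver 3→0: 0={foll,t=1,log=-}
step 3 deliver 0→3: —
step 4 deliver 3→4: 4={foll,t=1,log=-}
step 5 deliver 4→3: 3={lead,t=1,log=-}
step 6 deliver 3→1: 1={foll,t=1,log=-}
step 7 deliver 1→3: —
step 8 propose(3,'r'): 3={lead,t=1,log=r}
step 9 deliver 3→1: 1={foll,t=1,log=r}
step 10 deliver 1→3: —
step 11 deliver 3→4: 4={foll,t=1,log=r}
step 12 deliver 4→3: —
step 13 deliver 3→0: 0={foll,t=1,log=r}
step 14 deliver 0→3: —
step 15 deliver 3→2: 2={foll,t=1,log=-}
step 16 deliver 2→3: —

3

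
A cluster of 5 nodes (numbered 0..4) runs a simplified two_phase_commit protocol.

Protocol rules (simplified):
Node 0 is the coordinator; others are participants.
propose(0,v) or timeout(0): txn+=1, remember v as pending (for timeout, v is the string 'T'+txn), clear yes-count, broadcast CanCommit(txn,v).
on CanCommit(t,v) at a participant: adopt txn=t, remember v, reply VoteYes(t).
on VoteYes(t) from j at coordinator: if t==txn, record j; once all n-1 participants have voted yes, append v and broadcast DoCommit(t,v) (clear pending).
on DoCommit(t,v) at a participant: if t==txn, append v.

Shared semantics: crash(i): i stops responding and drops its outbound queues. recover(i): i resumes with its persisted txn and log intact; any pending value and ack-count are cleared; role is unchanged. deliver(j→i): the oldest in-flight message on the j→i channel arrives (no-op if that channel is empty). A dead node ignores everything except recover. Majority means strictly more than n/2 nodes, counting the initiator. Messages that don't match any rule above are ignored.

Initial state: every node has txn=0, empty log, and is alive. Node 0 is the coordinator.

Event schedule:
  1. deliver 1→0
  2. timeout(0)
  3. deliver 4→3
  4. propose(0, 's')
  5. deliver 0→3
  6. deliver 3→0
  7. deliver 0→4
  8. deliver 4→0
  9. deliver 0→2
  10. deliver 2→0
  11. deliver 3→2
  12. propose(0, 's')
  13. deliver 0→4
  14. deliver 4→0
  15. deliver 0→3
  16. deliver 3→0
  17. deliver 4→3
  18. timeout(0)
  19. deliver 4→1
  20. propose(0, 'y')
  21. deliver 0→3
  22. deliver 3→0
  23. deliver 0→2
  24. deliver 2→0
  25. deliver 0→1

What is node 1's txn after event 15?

e1 deliver 1→0: ·
e2 timeout(0): 0[coor,t=1,-]
e3 deliver 4→3: ·
e4 propose(0,'s'): 0[coor,t=2,-]
e5 deliver 0→3: 3[part,t=1,-]
e6 deliver 3→0: ·
e7 deliver 0→4: 4[part,t=1,-]
e8 deliver 4→0: ·
e9 deliver 0→2: 2[part,t=1,-]
e10 deliver 2→0: ·
e11 deliver 3→2: ·
e12 propose(0,'s'): 0[coor,t=3,-]
e13 deliver 0→4: 4[part,t=2,-]
e14 deliver 4→0: ·
e15 deliver 0→3: 3[part,t=2,-]

0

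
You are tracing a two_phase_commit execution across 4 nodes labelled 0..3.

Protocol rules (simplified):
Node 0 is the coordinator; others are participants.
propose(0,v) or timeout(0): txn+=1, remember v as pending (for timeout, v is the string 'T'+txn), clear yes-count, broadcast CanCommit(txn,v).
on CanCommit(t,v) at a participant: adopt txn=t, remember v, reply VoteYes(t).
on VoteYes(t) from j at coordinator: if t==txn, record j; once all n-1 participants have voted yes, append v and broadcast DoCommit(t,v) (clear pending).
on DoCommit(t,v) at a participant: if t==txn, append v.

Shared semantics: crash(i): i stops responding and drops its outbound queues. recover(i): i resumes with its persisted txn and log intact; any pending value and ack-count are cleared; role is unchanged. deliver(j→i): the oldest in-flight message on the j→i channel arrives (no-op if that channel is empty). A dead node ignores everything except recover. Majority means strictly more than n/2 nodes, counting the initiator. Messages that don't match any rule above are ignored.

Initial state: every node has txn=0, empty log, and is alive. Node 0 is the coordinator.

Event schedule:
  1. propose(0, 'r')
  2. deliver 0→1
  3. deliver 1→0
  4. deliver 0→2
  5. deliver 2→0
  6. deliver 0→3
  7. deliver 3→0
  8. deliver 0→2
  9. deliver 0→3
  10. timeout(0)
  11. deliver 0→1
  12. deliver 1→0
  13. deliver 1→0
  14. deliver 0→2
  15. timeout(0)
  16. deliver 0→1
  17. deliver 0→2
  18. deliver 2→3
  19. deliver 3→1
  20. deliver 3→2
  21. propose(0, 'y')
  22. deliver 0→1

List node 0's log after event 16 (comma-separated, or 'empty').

step 1 propose(0,'r'): 0={coor,t=1,log=-}
step 2 deliver 0→1: 1={part,t=1,log=-}
step 3 deliver 1→0: —
step 4 deliver 0→2: 2={part,t=1,log=-}
step 5 deliver 2→0: —
step 6 deliver 0→3: 3={part,t=1,log=-}
step 7 deliver 3→0: 0={coor,t=1,log=r}
step 8 deliver 0→2: 2={part,t=1,log=r}
step 9 deliver 0→3: 3={part,t=1,log=r}
step 10 timeout(0): 0={coor,t=2,log=r}
step 11 deliver 0→1: 1={part,t=1,log=r}
step 12 deliver 1→0: —
step 13 deliver 1→0: —
step 14 deliver 0→2: 2={part,t=2,log=r}
step 15 timeout(0): 0={coor,t=3,log=r}
step 16 deliver 0→1: 1={part,t=2,log=r}

r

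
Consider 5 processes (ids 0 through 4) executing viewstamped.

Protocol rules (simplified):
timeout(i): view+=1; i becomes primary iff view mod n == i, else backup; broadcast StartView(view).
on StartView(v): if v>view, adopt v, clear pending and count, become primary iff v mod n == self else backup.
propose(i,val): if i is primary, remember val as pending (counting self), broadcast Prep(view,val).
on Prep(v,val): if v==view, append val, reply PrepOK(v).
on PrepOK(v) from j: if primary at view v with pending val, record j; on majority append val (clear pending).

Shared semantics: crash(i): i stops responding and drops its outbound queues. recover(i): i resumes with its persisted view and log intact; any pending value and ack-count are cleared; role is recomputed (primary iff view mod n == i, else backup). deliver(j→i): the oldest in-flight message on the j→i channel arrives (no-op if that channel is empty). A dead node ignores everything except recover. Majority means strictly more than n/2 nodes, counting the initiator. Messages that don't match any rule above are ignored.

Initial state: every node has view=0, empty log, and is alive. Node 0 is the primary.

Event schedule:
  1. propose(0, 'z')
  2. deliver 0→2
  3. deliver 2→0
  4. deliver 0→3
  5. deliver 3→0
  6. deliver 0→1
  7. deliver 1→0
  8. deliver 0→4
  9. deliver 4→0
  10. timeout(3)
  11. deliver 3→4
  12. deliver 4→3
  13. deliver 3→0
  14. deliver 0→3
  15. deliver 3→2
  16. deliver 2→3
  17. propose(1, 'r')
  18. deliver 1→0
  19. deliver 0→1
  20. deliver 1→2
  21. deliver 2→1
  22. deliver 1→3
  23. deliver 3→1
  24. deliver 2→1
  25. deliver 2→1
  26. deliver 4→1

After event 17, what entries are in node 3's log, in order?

z

[1] propose(0,'z') → ∅
[2] deliver 0→2 → N2(back v0 [z])
[3] deliver 2→0 → ∅
[4] deliver 0→3 → N3(back v0 [z])
[5] deliver 3→0 → N0(prim v0 [z])
[6] deliver 0→1 → N1(back v0 [z])
[7] deliver 1→0 → ∅
[8] deliver 0→4 → N4(back v0 [z])
[9] deliver 4→0 → ∅
[10] timeout(3) → N3(back v1 [z])
[11] deliver 3→4 → N4(back v1 [z])
[12] deliver 4→3 → ∅
[13] deliver 3→0 → N0(back v1 [z])
[14] deliver 0→3 → ∅
[15] deliver 3→2 → N2(back v1 [z])
[16] deliver 2→3 → ∅
[17] propose(1,'r') → ∅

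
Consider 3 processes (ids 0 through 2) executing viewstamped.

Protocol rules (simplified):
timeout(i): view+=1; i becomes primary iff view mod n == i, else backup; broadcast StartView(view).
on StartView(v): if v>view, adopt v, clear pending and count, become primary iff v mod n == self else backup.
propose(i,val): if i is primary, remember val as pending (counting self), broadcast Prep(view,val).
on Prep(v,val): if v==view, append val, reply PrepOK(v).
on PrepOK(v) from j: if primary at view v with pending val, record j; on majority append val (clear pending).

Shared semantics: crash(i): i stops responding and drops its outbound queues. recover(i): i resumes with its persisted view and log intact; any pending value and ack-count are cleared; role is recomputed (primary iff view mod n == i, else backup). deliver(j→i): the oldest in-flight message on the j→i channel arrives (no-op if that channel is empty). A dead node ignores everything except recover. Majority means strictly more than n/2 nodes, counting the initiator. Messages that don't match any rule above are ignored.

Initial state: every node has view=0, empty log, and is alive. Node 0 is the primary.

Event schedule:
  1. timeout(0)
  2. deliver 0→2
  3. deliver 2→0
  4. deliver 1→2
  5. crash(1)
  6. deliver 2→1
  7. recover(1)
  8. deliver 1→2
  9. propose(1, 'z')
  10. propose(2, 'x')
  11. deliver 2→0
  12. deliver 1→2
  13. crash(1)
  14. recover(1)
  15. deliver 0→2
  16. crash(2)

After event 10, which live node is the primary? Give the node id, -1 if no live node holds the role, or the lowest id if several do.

-1

step 1 timeout(0): 0={back,v=1,log=-}
step 2 deliver 0→2: 2={back,v=1,log=-}
step 3 deliver 2→0: —
step 4 deliver 1→2: —
step 5 crash(1): 1={✗back,v=0,log=-}
step 6 deliver 2→1: —
step 7 recover(1): 1={back,v=0,log=-}
step 8 deliver 1→2: —
step 9 propose(1,'z'): —
step 10 propose(2,'x'): —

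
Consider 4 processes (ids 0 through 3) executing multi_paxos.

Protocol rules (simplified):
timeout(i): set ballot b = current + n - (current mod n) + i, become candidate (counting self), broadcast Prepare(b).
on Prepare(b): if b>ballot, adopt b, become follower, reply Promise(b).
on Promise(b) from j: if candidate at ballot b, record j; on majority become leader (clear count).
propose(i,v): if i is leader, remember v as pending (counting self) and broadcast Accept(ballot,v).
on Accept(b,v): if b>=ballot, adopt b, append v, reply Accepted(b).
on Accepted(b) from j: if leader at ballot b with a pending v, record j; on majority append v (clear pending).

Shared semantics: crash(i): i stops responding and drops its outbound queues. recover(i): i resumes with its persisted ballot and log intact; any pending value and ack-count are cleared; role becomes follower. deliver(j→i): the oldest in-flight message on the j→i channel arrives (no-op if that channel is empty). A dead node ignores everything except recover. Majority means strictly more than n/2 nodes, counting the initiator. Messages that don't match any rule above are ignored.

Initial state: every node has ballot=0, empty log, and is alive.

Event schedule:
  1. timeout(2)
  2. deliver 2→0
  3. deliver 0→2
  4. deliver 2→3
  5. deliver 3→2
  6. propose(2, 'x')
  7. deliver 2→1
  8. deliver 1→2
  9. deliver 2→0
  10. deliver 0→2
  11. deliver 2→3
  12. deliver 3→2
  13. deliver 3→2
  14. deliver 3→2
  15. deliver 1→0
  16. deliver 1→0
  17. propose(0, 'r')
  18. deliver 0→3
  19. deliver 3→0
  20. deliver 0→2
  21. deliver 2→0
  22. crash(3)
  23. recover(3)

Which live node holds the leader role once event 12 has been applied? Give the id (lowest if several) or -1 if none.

[1] timeout(2) → N2(cand b6 [-])
[2] deliver 2→0 → N0(foll b6 [-])
[3] deliver 0→2 → ∅
[4] deliver 2→3 → N3(foll b6 [-])
[5] deliver 3→2 → N2(lead b6 [-])
[6] propose(2,'x') → ∅
[7] deliver 2→1 → N1(foll b6 [-])
[8] deliver 1→2 → ∅
[9] deliver 2→0 → N0(foll b6 [x])
[10] deliver 0→2 → ∅
[11] deliver 2→3 → N3(foll b6 [x])
[12] deliver 3→2 → N2(lead b6 [x])

2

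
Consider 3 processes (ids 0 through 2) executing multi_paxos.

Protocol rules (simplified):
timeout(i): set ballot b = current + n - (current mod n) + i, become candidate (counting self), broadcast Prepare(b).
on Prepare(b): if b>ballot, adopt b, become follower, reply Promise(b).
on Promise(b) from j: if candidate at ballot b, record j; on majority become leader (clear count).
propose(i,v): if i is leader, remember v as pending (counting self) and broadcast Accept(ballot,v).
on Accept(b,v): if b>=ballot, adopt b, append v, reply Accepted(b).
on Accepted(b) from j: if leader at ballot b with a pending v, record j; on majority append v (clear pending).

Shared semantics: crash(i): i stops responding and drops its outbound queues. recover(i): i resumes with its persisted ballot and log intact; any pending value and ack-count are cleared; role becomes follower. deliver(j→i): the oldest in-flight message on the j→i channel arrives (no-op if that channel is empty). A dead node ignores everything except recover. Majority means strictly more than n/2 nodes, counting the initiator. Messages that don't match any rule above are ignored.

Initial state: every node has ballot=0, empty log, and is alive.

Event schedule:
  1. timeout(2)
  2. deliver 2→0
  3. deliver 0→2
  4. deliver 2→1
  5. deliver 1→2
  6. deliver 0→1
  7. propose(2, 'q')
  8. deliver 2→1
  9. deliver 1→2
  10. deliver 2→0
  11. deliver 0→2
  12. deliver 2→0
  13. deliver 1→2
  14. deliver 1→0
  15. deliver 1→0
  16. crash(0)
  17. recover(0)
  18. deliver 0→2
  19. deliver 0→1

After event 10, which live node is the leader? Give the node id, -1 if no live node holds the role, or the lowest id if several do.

2

e1 timeout(2): 2[cand,b=5,-]
e2 deliver 2→0: 0[foll,b=5,-]
e3 deliver 0→2: 2[lead,b=5,-]
e4 deliver 2→1: 1[foll,b=5,-]
e5 deliver 1→2: ·
e6 deliver 0→1: ·
e7 propose(2,'q'): ·
e8 deliver 2→1: 1[foll,b=5,q]
e9 deliver 1→2: 2[lead,b=5,q]
e10 deliver 2→0: 0[foll,b=5,q]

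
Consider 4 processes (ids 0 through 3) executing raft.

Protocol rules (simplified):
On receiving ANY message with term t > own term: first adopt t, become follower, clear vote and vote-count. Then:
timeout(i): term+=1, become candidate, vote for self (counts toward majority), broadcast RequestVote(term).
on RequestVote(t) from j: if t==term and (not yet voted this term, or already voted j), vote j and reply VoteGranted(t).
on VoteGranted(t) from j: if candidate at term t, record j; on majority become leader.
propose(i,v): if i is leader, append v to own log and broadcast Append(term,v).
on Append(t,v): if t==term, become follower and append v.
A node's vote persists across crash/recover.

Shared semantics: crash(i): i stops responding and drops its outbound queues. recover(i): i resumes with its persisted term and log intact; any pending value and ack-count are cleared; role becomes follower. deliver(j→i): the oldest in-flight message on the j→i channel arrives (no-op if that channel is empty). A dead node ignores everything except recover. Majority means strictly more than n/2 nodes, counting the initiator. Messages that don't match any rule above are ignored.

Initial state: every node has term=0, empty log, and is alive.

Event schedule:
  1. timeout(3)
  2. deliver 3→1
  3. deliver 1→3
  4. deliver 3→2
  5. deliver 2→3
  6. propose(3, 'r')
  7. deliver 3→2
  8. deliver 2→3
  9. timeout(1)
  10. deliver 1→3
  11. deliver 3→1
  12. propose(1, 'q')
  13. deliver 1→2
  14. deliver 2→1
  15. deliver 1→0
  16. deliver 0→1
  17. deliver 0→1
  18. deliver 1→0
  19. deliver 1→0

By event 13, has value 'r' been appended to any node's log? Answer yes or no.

yes

e1 timeout(3): 3[cand,t=1,-]
e2 deliver 3→1: 1[foll,t=1,-]
e3 deliver 1→3: ·
e4 deliver 3→2: 2[foll,t=1,-]
e5 deliver 2→3: 3[lead,t=1,-]
e6 propose(3,'r'): 3[lead,t=1,r]
e7 deliver 3→2: 2[foll,t=1,r]
e8 deliver 2→3: ·
e9 timeout(1): 1[cand,t=2,-]
e10 deliver 1→3: 3[foll,t=2,r]
e11 deliver 3→1: ·
e12 propose(1,'q'): ·
e13 deliver 1→2: 2[foll,t=2,r]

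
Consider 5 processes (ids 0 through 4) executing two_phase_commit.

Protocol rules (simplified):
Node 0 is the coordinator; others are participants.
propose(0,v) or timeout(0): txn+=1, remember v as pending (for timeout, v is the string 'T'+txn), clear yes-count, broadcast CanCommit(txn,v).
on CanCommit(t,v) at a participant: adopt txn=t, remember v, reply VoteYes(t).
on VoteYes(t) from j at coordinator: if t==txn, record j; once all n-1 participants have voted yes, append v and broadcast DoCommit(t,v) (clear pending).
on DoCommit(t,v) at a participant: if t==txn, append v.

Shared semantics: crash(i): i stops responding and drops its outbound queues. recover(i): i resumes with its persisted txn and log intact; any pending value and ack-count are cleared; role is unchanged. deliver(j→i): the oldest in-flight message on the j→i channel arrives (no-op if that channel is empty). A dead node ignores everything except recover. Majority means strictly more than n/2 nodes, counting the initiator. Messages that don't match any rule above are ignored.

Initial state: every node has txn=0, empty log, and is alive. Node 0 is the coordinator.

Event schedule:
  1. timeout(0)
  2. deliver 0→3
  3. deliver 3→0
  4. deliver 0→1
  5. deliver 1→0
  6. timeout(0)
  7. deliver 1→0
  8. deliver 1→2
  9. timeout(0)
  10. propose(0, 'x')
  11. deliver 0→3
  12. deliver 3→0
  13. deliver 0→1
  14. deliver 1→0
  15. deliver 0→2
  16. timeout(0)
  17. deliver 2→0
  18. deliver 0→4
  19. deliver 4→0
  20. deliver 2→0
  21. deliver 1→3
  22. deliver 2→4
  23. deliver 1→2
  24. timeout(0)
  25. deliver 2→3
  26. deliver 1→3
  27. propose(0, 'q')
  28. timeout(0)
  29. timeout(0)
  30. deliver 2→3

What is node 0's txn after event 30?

1. timeout(0):  <0:coor t1 ->
2. deliver 0→3:  <3:part t1 ->
3. deliver 3→0:  nop
4. deliver 0→1:  <1:part t1 ->
5. deliver 1→0:  nop
6. timeout(0):  <0:coor t2 ->
7. deliver 1→0:  nop
8. deliver 1→2:  nop
9. timeout(0):  <0:coor t3 ->
10. propose(0,'x'):  <0:coor t4 ->
11. deliver 0→3:  <3:part t2 ->
12. deliver 3→0:  nop
13. deliver 0→1:  <1:part t2 ->
14. deliver 1→0:  nop
15. deliver 0→2:  <2:part t1 ->
16. timeout(0):  <0:coor t5 ->
17. deliver 2→0:  nop
18. deliver 0→4:  <4:part t1 ->
19. deliver 4→0:  nop
20. deliver 2→0:  nop
21. deliver 1→3:  nop
22. deliver 2→4:  nop
23. deliver 1→2:  nop
24. timeout(0):  <0:coor t6 ->
25. deliver 2→3:  nop
26. deliver 1→3:  nop
27. propose(0,'q'):  <0:coor t7 ->
28. timeout(0):  <0:coor t8 ->
29. timeout(0):  <0:coor t9 ->
30. deliver 2→3:  nop

9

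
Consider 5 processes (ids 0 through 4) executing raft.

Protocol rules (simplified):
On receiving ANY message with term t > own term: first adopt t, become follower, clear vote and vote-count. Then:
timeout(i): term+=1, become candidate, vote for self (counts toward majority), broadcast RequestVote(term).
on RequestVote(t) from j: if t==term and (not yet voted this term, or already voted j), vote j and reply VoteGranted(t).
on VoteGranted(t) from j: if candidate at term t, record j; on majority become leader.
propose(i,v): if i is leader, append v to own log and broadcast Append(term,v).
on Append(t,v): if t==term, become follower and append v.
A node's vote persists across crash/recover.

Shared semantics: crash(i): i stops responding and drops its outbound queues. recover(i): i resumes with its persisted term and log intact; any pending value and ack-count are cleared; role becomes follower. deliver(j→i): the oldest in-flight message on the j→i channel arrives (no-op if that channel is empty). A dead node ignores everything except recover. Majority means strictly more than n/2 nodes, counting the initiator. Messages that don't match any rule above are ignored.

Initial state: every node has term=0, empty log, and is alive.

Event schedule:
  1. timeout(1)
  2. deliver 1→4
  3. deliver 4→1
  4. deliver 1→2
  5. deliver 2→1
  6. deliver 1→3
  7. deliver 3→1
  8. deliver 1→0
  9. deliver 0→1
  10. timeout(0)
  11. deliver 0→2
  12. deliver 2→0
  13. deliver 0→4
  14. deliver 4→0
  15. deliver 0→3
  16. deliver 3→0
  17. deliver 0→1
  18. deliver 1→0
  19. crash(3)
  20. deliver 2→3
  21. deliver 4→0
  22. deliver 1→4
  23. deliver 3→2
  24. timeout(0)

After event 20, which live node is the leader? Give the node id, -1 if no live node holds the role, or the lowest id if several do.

step 1 timeout(1): 1={cand,t=1,log=-}
step 2 deliver 1→4: 4={foll,t=1,log=-}
step 3 deliver 4→1: —
step 4 deliver 1→2: 2={foll,t=1,log=-}
step 5 deliver 2→1: 1={lead,t=1,log=-}
step 6 deliver 1→3: 3={foll,t=1,log=-}
step 7 deliver 3→1: —
step 8 deliver 1→0: 0={foll,t=1,log=-}
step 9 deliver 0→1: —
step 10 timeout(0): 0={cand,t=2,log=-}
step 11 deliver 0→2: 2={foll,t=2,log=-}
step 12 deliver 2→0: —
step 13 deliver 0→4: 4={foll,t=2,log=-}
step 14 deliver 4→0: 0={lead,t=2,log=-}
step 15 deliver 0→3: 3={foll,t=2,log=-}
step 16 deliver 3→0: —
step 17 deliver 0→1: 1={foll,t=2,log=-}
step 18 deliver 1→0: —
step 19 crash(3): 3={✗foll,t=2,log=-}
step 20 deliver 2→3: —

0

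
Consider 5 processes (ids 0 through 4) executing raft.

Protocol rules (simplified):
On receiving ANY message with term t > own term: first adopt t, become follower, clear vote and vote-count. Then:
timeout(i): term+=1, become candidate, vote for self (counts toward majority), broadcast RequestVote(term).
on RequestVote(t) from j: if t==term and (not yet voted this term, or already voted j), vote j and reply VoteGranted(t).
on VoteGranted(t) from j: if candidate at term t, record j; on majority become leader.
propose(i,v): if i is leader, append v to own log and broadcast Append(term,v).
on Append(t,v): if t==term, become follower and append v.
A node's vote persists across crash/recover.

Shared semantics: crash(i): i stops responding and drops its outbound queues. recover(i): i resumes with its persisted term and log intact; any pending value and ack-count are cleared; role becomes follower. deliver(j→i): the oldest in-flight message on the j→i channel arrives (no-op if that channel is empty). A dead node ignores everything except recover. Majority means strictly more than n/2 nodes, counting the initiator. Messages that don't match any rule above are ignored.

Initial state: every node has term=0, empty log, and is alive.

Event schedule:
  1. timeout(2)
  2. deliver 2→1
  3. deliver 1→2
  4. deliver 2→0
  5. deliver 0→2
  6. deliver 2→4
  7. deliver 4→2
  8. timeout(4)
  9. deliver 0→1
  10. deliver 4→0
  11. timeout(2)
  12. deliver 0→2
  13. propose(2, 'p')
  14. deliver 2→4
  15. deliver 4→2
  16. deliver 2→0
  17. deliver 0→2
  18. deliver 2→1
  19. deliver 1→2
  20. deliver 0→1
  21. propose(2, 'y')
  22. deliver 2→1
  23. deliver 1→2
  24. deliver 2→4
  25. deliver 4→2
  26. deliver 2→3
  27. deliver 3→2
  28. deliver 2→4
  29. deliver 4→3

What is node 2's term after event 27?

2

step 1 timeout(2): 2={cand,t=1,log=-}
step 2 deliver 2→1: 1={foll,t=1,log=-}
step 3 deliver 1→2: —
step 4 deliver 2→0: 0={foll,t=1,log=-}
step 5 deliver 0→2: 2={lead,t=1,log=-}
step 6 deliver 2→4: 4={foll,t=1,log=-}
step 7 deliver 4→2: —
step 8 timeout(4): 4={cand,t=2,log=-}
step 9 deliver 0→1: —
step 10 deliver 4→0: 0={foll,t=2,log=-}
step 11 timeout(2): 2={cand,t=2,log=-}
step 12 deliver 0→2: —
step 13 propose(2,'p'): —
step 14 deliver 2→4: —
step 15 deliver 4→2: —
step 16 deliver 2→0: —
step 17 deliver 0→2: —
step 18 deliver 2→1: 1={foll,t=2,log=-}
step 19 deliver 1→2: —
step 20 deliver 0→1: —
step 21 propose(2,'y'): —
step 22 deliver 2→1: —
step 23 deliver 1→2: —
step 24 deliver 2→4: —
step 25 deliver 4→2: —
step 26 deliver 2→3: 3={foll,t=1,log=-}
step 27 deliver 3→2: —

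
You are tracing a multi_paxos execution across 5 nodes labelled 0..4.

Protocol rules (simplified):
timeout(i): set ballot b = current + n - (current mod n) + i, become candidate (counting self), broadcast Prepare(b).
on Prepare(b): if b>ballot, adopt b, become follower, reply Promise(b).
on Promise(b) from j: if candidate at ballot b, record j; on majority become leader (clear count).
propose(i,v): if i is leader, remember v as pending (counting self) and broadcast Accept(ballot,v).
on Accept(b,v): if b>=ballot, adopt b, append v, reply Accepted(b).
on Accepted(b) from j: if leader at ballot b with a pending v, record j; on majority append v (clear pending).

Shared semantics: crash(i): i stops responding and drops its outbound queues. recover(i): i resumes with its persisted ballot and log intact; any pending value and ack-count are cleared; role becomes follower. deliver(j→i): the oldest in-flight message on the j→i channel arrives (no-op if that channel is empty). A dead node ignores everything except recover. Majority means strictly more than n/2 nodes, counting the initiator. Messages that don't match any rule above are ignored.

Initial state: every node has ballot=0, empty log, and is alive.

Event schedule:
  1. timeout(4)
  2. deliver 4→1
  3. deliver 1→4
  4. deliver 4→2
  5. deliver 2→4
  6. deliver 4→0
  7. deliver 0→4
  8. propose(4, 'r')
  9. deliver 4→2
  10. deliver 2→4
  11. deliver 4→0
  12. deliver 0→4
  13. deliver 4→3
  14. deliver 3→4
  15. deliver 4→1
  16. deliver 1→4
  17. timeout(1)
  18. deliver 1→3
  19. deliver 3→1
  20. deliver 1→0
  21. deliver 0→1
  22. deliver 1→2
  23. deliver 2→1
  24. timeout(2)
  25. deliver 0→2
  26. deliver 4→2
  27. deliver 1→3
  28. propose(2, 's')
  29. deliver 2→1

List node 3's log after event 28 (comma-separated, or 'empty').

empty

step 1 timeout(4): 4={cand,b=9,log=-}
step 2 deliver 4→1: 1={foll,b=9,log=-}
step 3 deliver 1→4: —
step 4 deliver 4→2: 2={foll,b=9,log=-}
step 5 deliver 2→4: 4={lead,b=9,log=-}
step 6 deliver 4→0: 0={foll,b=9,log=-}
step 7 deliver 0→4: —
step 8 propose(4,'r'): —
step 9 deliver 4→2: 2={foll,b=9,log=r}
step 10 deliver 2→4: —
step 11 deliver 4→0: 0={foll,b=9,log=r}
step 12 deliver 0→4: 4={lead,b=9,log=r}
step 13 deliver 4→3: 3={foll,b=9,log=-}
step 14 deliver 3→4: —
step 15 deliver 4→1: 1={foll,b=9,log=r}
step 16 deliver 1→4: —
step 17 timeout(1): 1={cand,b=11,log=r}
step 18 deliver 1→3: 3={foll,b=11,log=-}
step 19 deliver 3→1: —
step 20 deliver 1→0: 0={foll,b=11,log=r}
step 21 deliver 0→1: 1={lead,b=11,log=r}
step 22 deliver 1→2: 2={foll,b=11,log=r}
step 23 deliver 2→1: —
step 24 timeout(2): 2={cand,b=17,log=r}
step 25 deliver 0→2: —
step 26 deliver 4→2: —
step 27 deliver 1→3: —
step 28 propose(2,'s'): —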